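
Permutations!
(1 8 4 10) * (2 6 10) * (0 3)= [3, 8, 6, 0, 2, 5, 10, 7, 4, 9, 1]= (0 3)(1 8 4 2 6 10)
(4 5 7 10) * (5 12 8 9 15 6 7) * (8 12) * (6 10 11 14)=(4 8 9 15 10)(6 7 11 14)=[0, 1, 2, 3, 8, 5, 7, 11, 9, 15, 4, 14, 12, 13, 6, 10]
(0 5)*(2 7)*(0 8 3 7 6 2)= (0 5 8 3 7)(2 6)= [5, 1, 6, 7, 4, 8, 2, 0, 3]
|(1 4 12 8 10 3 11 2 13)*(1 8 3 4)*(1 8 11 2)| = |(1 8 10 4 12 3 2 13 11)| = 9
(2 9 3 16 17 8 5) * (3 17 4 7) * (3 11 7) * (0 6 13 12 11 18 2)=(0 6 13 12 11 7 18 2 9 17 8 5)(3 16 4)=[6, 1, 9, 16, 3, 0, 13, 18, 5, 17, 10, 7, 11, 12, 14, 15, 4, 8, 2]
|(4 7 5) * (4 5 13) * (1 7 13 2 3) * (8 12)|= |(1 7 2 3)(4 13)(8 12)|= 4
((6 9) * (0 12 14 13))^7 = (0 13 14 12)(6 9)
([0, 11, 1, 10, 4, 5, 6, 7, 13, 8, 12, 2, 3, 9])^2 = (1 2 11)(3 12 10)(8 9 13)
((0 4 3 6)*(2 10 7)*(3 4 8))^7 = (0 6 3 8)(2 10 7)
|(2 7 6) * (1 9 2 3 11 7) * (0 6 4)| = 6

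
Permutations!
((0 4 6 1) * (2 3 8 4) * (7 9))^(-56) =((0 2 3 8 4 6 1)(7 9))^(-56) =(9)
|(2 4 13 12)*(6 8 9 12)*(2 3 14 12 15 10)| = 24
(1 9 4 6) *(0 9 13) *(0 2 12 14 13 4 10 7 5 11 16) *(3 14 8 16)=[9, 4, 12, 14, 6, 11, 1, 5, 16, 10, 7, 3, 8, 2, 13, 15, 0]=(0 9 10 7 5 11 3 14 13 2 12 8 16)(1 4 6)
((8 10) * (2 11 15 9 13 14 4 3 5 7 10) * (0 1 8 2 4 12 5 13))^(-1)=((0 1 8 4 3 13 14 12 5 7 10 2 11 15 9))^(-1)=(0 9 15 11 2 10 7 5 12 14 13 3 4 8 1)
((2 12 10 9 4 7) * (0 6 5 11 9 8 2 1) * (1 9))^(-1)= ((0 6 5 11 1)(2 12 10 8)(4 7 9))^(-1)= (0 1 11 5 6)(2 8 10 12)(4 9 7)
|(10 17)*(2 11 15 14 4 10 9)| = 8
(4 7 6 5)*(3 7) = (3 7 6 5 4) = [0, 1, 2, 7, 3, 4, 5, 6]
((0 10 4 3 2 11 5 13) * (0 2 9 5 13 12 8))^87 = (13)(0 8 12 5 9 3 4 10)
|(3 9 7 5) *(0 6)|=4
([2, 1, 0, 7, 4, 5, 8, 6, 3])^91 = (0 2)(3 8 6 7)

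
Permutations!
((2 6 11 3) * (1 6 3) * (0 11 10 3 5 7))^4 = ((0 11 1 6 10 3 2 5 7))^4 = (0 10 7 6 5 1 2 11 3)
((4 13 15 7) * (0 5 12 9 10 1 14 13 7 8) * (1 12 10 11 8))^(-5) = ((0 5 10 12 9 11 8)(1 14 13 15)(4 7))^(-5) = (0 10 9 8 5 12 11)(1 15 13 14)(4 7)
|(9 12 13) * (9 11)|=4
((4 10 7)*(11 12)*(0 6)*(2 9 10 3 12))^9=((0 6)(2 9 10 7 4 3 12 11))^9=(0 6)(2 9 10 7 4 3 12 11)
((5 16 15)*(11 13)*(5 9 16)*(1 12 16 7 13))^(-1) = ((1 12 16 15 9 7 13 11))^(-1) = (1 11 13 7 9 15 16 12)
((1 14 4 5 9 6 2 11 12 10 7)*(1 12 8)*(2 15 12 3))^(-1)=((1 14 4 5 9 6 15 12 10 7 3 2 11 8))^(-1)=(1 8 11 2 3 7 10 12 15 6 9 5 4 14)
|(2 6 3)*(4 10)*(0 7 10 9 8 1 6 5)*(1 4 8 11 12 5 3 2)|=|(0 7 10 8 4 9 11 12 5)(1 6 2 3)|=36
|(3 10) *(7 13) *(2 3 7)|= 5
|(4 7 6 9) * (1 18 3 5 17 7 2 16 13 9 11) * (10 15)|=40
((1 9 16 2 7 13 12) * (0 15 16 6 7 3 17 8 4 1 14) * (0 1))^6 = ((0 15 16 2 3 17 8 4)(1 9 6 7 13 12 14))^6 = (0 8 3 16)(1 14 12 13 7 6 9)(2 15 4 17)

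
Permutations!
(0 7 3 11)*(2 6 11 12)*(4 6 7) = [4, 1, 7, 12, 6, 5, 11, 3, 8, 9, 10, 0, 2] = (0 4 6 11)(2 7 3 12)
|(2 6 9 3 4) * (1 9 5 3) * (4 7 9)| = 8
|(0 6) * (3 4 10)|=|(0 6)(3 4 10)|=6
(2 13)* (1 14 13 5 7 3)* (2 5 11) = (1 14 13 5 7 3)(2 11) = [0, 14, 11, 1, 4, 7, 6, 3, 8, 9, 10, 2, 12, 5, 13]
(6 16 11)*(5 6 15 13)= [0, 1, 2, 3, 4, 6, 16, 7, 8, 9, 10, 15, 12, 5, 14, 13, 11]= (5 6 16 11 15 13)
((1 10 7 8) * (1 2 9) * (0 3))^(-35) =(0 3)(1 10 7 8 2 9)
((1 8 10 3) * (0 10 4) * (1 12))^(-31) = (0 1 10 8 3 4 12)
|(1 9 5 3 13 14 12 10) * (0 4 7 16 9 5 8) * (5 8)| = |(0 4 7 16 9 5 3 13 14 12 10 1 8)| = 13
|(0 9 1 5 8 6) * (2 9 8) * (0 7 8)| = |(1 5 2 9)(6 7 8)| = 12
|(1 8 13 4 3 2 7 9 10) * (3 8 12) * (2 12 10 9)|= 6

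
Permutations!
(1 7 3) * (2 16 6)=[0, 7, 16, 1, 4, 5, 2, 3, 8, 9, 10, 11, 12, 13, 14, 15, 6]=(1 7 3)(2 16 6)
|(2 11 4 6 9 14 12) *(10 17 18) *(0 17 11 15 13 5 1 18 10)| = |(0 17 10 11 4 6 9 14 12 2 15 13 5 1 18)| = 15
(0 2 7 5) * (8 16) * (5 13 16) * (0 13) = (0 2 7)(5 13 16 8) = [2, 1, 7, 3, 4, 13, 6, 0, 5, 9, 10, 11, 12, 16, 14, 15, 8]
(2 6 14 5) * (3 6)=(2 3 6 14 5)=[0, 1, 3, 6, 4, 2, 14, 7, 8, 9, 10, 11, 12, 13, 5]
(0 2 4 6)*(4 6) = (0 2 6) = [2, 1, 6, 3, 4, 5, 0]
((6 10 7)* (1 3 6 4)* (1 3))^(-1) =((3 6 10 7 4))^(-1) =(3 4 7 10 6)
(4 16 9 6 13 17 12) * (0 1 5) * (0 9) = (0 1 5 9 6 13 17 12 4 16) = [1, 5, 2, 3, 16, 9, 13, 7, 8, 6, 10, 11, 4, 17, 14, 15, 0, 12]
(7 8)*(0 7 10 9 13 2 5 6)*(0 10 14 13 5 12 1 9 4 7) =(1 9 5 6 10 4 7 8 14 13 2 12) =[0, 9, 12, 3, 7, 6, 10, 8, 14, 5, 4, 11, 1, 2, 13]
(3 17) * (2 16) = (2 16)(3 17) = [0, 1, 16, 17, 4, 5, 6, 7, 8, 9, 10, 11, 12, 13, 14, 15, 2, 3]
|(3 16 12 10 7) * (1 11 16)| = 7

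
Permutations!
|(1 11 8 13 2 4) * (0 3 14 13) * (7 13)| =|(0 3 14 7 13 2 4 1 11 8)| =10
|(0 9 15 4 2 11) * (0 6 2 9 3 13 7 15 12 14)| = 9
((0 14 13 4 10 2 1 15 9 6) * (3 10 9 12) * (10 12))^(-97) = (0 6 9 4 13 14)(1 2 10 15)(3 12)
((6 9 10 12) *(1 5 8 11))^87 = (1 11 8 5)(6 12 10 9)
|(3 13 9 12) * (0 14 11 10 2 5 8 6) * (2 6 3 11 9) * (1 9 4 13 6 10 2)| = 13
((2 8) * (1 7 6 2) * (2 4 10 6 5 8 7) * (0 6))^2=((0 6 4 10)(1 2 7 5 8))^2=(0 4)(1 7 8 2 5)(6 10)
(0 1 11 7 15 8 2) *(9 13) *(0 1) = (1 11 7 15 8 2)(9 13) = [0, 11, 1, 3, 4, 5, 6, 15, 2, 13, 10, 7, 12, 9, 14, 8]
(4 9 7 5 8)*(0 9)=(0 9 7 5 8 4)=[9, 1, 2, 3, 0, 8, 6, 5, 4, 7]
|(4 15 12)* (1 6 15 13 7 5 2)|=|(1 6 15 12 4 13 7 5 2)|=9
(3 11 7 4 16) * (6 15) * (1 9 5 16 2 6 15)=(1 9 5 16 3 11 7 4 2 6)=[0, 9, 6, 11, 2, 16, 1, 4, 8, 5, 10, 7, 12, 13, 14, 15, 3]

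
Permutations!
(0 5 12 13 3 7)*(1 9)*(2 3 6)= (0 5 12 13 6 2 3 7)(1 9)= [5, 9, 3, 7, 4, 12, 2, 0, 8, 1, 10, 11, 13, 6]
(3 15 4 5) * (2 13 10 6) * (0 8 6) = [8, 1, 13, 15, 5, 3, 2, 7, 6, 9, 0, 11, 12, 10, 14, 4] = (0 8 6 2 13 10)(3 15 4 5)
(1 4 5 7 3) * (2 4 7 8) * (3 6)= (1 7 6 3)(2 4 5 8)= [0, 7, 4, 1, 5, 8, 3, 6, 2]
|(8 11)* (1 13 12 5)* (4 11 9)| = 4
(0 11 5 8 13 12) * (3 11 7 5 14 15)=(0 7 5 8 13 12)(3 11 14 15)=[7, 1, 2, 11, 4, 8, 6, 5, 13, 9, 10, 14, 0, 12, 15, 3]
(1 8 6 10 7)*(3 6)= (1 8 3 6 10 7)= [0, 8, 2, 6, 4, 5, 10, 1, 3, 9, 7]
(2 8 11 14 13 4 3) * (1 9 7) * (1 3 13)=(1 9 7 3 2 8 11 14)(4 13)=[0, 9, 8, 2, 13, 5, 6, 3, 11, 7, 10, 14, 12, 4, 1]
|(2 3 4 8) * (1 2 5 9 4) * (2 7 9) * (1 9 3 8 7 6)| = 12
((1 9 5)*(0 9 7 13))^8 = (0 5 7)(1 13 9)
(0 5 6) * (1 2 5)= [1, 2, 5, 3, 4, 6, 0]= (0 1 2 5 6)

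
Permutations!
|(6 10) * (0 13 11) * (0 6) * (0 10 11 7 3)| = 4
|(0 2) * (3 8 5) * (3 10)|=4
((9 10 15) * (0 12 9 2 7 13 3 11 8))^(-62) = (0 15 3 12 2 11 9 7 8 10 13)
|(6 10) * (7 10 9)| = 4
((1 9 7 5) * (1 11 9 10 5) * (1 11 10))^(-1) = ((5 10)(7 11 9))^(-1) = (5 10)(7 9 11)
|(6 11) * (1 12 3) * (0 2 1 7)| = 6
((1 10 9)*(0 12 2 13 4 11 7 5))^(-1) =(0 5 7 11 4 13 2 12)(1 9 10)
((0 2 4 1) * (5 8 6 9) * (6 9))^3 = (9)(0 1 4 2)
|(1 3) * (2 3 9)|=4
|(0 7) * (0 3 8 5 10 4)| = 7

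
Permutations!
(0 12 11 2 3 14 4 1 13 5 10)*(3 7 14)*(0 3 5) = (0 12 11 2 7 14 4 1 13)(3 5 10) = [12, 13, 7, 5, 1, 10, 6, 14, 8, 9, 3, 2, 11, 0, 4]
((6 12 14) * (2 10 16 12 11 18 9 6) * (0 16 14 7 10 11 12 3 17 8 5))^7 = ((0 16 3 17 8 5)(2 11 18 9 6 12 7 10 14))^7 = (0 16 3 17 8 5)(2 10 12 9 11 14 7 6 18)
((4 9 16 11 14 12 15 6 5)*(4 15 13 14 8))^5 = ((4 9 16 11 8)(5 15 6)(12 13 14))^5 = (16)(5 6 15)(12 14 13)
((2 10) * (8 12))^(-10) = (12)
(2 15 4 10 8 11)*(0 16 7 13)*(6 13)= (0 16 7 6 13)(2 15 4 10 8 11)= [16, 1, 15, 3, 10, 5, 13, 6, 11, 9, 8, 2, 12, 0, 14, 4, 7]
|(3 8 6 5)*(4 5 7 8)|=|(3 4 5)(6 7 8)|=3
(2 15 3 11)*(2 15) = (3 11 15) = [0, 1, 2, 11, 4, 5, 6, 7, 8, 9, 10, 15, 12, 13, 14, 3]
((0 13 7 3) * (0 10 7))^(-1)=((0 13)(3 10 7))^(-1)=(0 13)(3 7 10)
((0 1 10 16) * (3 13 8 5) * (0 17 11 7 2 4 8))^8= (0 4 16 3 7 1 8 17 13 2 10 5 11)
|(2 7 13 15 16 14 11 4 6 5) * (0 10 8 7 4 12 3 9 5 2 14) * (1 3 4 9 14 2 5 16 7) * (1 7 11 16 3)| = |(0 10 8 7 13 15 11 12 4 6 5 2 9 3 14 16)| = 16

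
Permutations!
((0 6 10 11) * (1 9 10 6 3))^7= (0 3 1 9 10 11)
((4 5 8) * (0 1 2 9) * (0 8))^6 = (0 5 4 8 9 2 1)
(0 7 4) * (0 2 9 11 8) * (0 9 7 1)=(0 1)(2 7 4)(8 9 11)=[1, 0, 7, 3, 2, 5, 6, 4, 9, 11, 10, 8]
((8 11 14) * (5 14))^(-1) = ((5 14 8 11))^(-1) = (5 11 8 14)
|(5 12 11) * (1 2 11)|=5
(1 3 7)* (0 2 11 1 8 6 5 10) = (0 2 11 1 3 7 8 6 5 10) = [2, 3, 11, 7, 4, 10, 5, 8, 6, 9, 0, 1]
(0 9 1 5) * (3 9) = (0 3 9 1 5) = [3, 5, 2, 9, 4, 0, 6, 7, 8, 1]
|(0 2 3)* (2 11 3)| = |(0 11 3)| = 3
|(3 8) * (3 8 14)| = 2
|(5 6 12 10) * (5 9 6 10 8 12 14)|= 10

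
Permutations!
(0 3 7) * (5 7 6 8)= (0 3 6 8 5 7)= [3, 1, 2, 6, 4, 7, 8, 0, 5]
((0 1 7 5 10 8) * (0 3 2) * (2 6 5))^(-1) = ((0 1 7 2)(3 6 5 10 8))^(-1) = (0 2 7 1)(3 8 10 5 6)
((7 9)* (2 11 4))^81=(11)(7 9)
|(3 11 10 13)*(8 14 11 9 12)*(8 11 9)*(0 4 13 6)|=11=|(0 4 13 3 8 14 9 12 11 10 6)|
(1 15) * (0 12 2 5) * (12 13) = (0 13 12 2 5)(1 15) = [13, 15, 5, 3, 4, 0, 6, 7, 8, 9, 10, 11, 2, 12, 14, 1]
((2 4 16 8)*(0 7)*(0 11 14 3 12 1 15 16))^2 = (0 11 3 1 16 2)(4 7 14 12 15 8)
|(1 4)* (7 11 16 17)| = |(1 4)(7 11 16 17)| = 4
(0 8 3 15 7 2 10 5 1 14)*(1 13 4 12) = (0 8 3 15 7 2 10 5 13 4 12 1 14) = [8, 14, 10, 15, 12, 13, 6, 2, 3, 9, 5, 11, 1, 4, 0, 7]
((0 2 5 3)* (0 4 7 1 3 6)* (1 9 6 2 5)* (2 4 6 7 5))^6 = ((0 2 1 3 6)(4 5)(7 9))^6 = (9)(0 2 1 3 6)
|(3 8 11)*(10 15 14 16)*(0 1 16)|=6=|(0 1 16 10 15 14)(3 8 11)|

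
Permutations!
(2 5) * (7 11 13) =(2 5)(7 11 13) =[0, 1, 5, 3, 4, 2, 6, 11, 8, 9, 10, 13, 12, 7]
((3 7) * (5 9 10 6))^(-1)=(3 7)(5 6 10 9)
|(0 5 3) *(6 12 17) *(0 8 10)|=|(0 5 3 8 10)(6 12 17)|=15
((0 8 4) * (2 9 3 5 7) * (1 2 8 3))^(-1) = (0 4 8 7 5 3)(1 9 2)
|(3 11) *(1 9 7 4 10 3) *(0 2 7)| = |(0 2 7 4 10 3 11 1 9)| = 9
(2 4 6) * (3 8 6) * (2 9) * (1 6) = (1 6 9 2 4 3 8) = [0, 6, 4, 8, 3, 5, 9, 7, 1, 2]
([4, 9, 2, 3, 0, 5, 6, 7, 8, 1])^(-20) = (9)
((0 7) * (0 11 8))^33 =(0 7 11 8)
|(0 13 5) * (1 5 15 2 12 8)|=|(0 13 15 2 12 8 1 5)|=8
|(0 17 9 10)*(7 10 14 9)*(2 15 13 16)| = |(0 17 7 10)(2 15 13 16)(9 14)| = 4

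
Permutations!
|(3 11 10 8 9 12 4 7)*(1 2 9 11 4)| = 12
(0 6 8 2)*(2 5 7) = (0 6 8 5 7 2) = [6, 1, 0, 3, 4, 7, 8, 2, 5]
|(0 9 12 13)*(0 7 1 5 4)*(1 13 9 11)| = |(0 11 1 5 4)(7 13)(9 12)| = 10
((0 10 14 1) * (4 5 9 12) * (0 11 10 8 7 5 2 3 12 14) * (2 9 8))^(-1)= ((0 2 3 12 4 9 14 1 11 10)(5 8 7))^(-1)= (0 10 11 1 14 9 4 12 3 2)(5 7 8)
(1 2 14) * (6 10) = [0, 2, 14, 3, 4, 5, 10, 7, 8, 9, 6, 11, 12, 13, 1] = (1 2 14)(6 10)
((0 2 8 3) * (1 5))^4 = ((0 2 8 3)(1 5))^4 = (8)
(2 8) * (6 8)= (2 6 8)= [0, 1, 6, 3, 4, 5, 8, 7, 2]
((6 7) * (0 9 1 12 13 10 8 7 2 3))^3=((0 9 1 12 13 10 8 7 6 2 3))^3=(0 12 8 2 9 13 7 3 1 10 6)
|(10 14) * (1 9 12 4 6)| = |(1 9 12 4 6)(10 14)| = 10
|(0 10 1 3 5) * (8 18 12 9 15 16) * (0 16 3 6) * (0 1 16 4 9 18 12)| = 30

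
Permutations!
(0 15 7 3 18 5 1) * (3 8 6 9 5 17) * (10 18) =(0 15 7 8 6 9 5 1)(3 10 18 17) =[15, 0, 2, 10, 4, 1, 9, 8, 6, 5, 18, 11, 12, 13, 14, 7, 16, 3, 17]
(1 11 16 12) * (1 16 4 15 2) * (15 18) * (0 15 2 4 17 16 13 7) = [15, 11, 1, 3, 18, 5, 6, 0, 8, 9, 10, 17, 13, 7, 14, 4, 12, 16, 2] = (0 15 4 18 2 1 11 17 16 12 13 7)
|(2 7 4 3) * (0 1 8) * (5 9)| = 12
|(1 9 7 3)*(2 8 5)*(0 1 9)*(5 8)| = 6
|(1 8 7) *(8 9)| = |(1 9 8 7)| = 4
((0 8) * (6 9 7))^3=(9)(0 8)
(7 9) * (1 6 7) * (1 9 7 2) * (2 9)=(1 6 9 2)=[0, 6, 1, 3, 4, 5, 9, 7, 8, 2]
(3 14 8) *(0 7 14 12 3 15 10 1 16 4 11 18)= [7, 16, 2, 12, 11, 5, 6, 14, 15, 9, 1, 18, 3, 13, 8, 10, 4, 17, 0]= (0 7 14 8 15 10 1 16 4 11 18)(3 12)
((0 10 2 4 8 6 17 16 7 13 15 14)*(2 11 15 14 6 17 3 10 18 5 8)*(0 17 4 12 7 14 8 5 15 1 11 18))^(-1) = (1 11)(2 4 8 13 7 12)(3 6 15 18 10)(14 16 17)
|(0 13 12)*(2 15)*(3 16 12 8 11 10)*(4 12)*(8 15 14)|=|(0 13 15 2 14 8 11 10 3 16 4 12)|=12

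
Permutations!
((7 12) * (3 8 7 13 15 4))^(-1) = (3 4 15 13 12 7 8)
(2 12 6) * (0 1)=(0 1)(2 12 6)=[1, 0, 12, 3, 4, 5, 2, 7, 8, 9, 10, 11, 6]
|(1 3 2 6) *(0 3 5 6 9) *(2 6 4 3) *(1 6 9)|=|(0 2 1 5 4 3 9)|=7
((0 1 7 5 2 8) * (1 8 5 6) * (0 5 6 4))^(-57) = ((0 8 5 2 6 1 7 4))^(-57) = (0 4 7 1 6 2 5 8)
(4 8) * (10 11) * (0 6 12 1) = (0 6 12 1)(4 8)(10 11) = [6, 0, 2, 3, 8, 5, 12, 7, 4, 9, 11, 10, 1]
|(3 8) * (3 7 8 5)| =2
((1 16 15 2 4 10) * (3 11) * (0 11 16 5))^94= ((0 11 3 16 15 2 4 10 1 5))^94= (0 15 1 3 4)(2 5 16 10 11)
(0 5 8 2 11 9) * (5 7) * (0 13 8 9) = (0 7 5 9 13 8 2 11) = [7, 1, 11, 3, 4, 9, 6, 5, 2, 13, 10, 0, 12, 8]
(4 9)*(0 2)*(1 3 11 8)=(0 2)(1 3 11 8)(4 9)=[2, 3, 0, 11, 9, 5, 6, 7, 1, 4, 10, 8]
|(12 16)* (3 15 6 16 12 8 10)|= 6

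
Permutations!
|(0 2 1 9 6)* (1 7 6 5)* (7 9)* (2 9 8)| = |(0 9 5 1 7 6)(2 8)| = 6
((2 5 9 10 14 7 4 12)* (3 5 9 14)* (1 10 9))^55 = ((1 10 3 5 14 7 4 12 2))^55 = (1 10 3 5 14 7 4 12 2)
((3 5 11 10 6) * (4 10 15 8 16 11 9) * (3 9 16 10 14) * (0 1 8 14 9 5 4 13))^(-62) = ((0 1 8 10 6 5 16 11 15 14 3 4 9 13))^(-62) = (0 15 8 3 6 9 16)(1 14 10 4 5 13 11)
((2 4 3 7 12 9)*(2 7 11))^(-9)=(12)(2 11 3 4)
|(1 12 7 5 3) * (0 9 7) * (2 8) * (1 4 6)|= 18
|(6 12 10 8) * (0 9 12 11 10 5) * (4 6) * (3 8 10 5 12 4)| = 6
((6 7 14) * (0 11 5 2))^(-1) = (0 2 5 11)(6 14 7)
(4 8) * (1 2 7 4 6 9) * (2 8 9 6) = (1 8 2 7 4 9) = [0, 8, 7, 3, 9, 5, 6, 4, 2, 1]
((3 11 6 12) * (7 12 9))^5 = (3 12 7 9 6 11)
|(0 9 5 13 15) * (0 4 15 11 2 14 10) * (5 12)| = |(0 9 12 5 13 11 2 14 10)(4 15)| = 18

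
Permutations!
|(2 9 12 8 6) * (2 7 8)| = 3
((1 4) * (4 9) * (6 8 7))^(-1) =(1 4 9)(6 7 8)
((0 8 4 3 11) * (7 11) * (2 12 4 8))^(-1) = ((0 2 12 4 3 7 11))^(-1) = (0 11 7 3 4 12 2)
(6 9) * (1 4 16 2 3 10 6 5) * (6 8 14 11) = [0, 4, 3, 10, 16, 1, 9, 7, 14, 5, 8, 6, 12, 13, 11, 15, 2] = (1 4 16 2 3 10 8 14 11 6 9 5)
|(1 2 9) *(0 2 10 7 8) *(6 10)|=8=|(0 2 9 1 6 10 7 8)|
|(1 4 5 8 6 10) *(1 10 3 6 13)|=|(1 4 5 8 13)(3 6)|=10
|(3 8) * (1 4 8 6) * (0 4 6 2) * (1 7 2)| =|(0 4 8 3 1 6 7 2)| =8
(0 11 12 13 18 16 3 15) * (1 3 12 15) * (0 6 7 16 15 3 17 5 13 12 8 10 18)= [11, 17, 2, 1, 4, 13, 7, 16, 10, 9, 18, 3, 12, 0, 14, 6, 8, 5, 15]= (0 11 3 1 17 5 13)(6 7 16 8 10 18 15)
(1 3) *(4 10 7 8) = (1 3)(4 10 7 8) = [0, 3, 2, 1, 10, 5, 6, 8, 4, 9, 7]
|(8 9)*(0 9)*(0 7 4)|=|(0 9 8 7 4)|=5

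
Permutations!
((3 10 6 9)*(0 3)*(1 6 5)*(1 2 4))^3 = (0 5 1)(2 6 3)(4 9 10)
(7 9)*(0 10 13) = [10, 1, 2, 3, 4, 5, 6, 9, 8, 7, 13, 11, 12, 0] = (0 10 13)(7 9)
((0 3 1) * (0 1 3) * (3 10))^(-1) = ((3 10))^(-1) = (3 10)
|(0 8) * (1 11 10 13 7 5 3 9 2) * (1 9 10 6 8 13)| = 10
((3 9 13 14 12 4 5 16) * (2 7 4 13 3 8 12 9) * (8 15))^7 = ((2 7 4 5 16 15 8 12 13 14 9 3))^7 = (2 12 4 14 16 3 8 7 13 5 9 15)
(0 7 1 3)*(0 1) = (0 7)(1 3) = [7, 3, 2, 1, 4, 5, 6, 0]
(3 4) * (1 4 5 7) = (1 4 3 5 7) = [0, 4, 2, 5, 3, 7, 6, 1]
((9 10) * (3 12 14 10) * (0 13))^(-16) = ((0 13)(3 12 14 10 9))^(-16) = (3 9 10 14 12)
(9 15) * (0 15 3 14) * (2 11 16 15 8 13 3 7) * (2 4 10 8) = (0 2 11 16 15 9 7 4 10 8 13 3 14) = [2, 1, 11, 14, 10, 5, 6, 4, 13, 7, 8, 16, 12, 3, 0, 9, 15]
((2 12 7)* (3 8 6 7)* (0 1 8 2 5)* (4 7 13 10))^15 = ((0 1 8 6 13 10 4 7 5)(2 12 3))^15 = (0 4 6)(1 7 13)(5 10 8)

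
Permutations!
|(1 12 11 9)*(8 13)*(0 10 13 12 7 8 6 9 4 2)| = 12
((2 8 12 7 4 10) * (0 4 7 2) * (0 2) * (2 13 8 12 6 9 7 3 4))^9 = ((0 2 12)(3 4 10 13 8 6 9 7))^9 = (3 4 10 13 8 6 9 7)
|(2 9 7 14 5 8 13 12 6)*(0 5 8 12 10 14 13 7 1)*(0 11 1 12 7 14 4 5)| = 20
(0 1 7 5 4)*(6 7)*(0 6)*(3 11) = (0 1)(3 11)(4 6 7 5) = [1, 0, 2, 11, 6, 4, 7, 5, 8, 9, 10, 3]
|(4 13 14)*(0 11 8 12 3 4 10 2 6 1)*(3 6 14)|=|(0 11 8 12 6 1)(2 14 10)(3 4 13)|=6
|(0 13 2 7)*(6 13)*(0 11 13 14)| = 12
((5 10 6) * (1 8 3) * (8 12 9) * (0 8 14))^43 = ((0 8 3 1 12 9 14)(5 10 6))^43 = (0 8 3 1 12 9 14)(5 10 6)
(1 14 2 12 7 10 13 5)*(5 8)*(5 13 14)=(1 5)(2 12 7 10 14)(8 13)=[0, 5, 12, 3, 4, 1, 6, 10, 13, 9, 14, 11, 7, 8, 2]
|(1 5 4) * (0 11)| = |(0 11)(1 5 4)| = 6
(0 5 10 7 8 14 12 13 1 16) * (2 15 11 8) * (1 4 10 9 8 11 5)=(0 1 16)(2 15 5 9 8 14 12 13 4 10 7)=[1, 16, 15, 3, 10, 9, 6, 2, 14, 8, 7, 11, 13, 4, 12, 5, 0]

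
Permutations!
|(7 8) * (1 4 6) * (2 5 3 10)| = 12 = |(1 4 6)(2 5 3 10)(7 8)|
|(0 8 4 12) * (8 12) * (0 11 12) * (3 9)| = |(3 9)(4 8)(11 12)| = 2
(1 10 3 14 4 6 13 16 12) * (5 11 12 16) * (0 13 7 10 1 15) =(16)(0 13 5 11 12 15)(3 14 4 6 7 10) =[13, 1, 2, 14, 6, 11, 7, 10, 8, 9, 3, 12, 15, 5, 4, 0, 16]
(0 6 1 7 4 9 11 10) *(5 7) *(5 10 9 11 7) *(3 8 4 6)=(0 3 8 4 11 9 7 6 1 10)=[3, 10, 2, 8, 11, 5, 1, 6, 4, 7, 0, 9]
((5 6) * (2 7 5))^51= ((2 7 5 6))^51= (2 6 5 7)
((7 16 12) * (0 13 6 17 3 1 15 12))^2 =(0 6 3 15 7)(1 12 16 13 17)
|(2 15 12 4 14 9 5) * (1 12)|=|(1 12 4 14 9 5 2 15)|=8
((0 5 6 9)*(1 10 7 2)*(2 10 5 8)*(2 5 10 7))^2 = ((0 8 5 6 9)(1 10 2))^2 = (0 5 9 8 6)(1 2 10)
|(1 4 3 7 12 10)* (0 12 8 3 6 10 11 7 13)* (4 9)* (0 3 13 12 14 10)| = 42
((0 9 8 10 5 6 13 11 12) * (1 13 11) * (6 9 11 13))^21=((0 11 12)(1 6 13)(5 9 8 10))^21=(13)(5 9 8 10)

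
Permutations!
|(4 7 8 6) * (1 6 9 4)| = 4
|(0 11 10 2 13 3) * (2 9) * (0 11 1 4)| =6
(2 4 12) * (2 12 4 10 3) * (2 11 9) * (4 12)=(2 10 3 11 9)(4 12)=[0, 1, 10, 11, 12, 5, 6, 7, 8, 2, 3, 9, 4]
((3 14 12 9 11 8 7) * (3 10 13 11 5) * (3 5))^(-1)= (3 9 12 14)(7 8 11 13 10)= ((3 14 12 9)(7 10 13 11 8))^(-1)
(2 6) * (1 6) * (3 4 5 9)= (1 6 2)(3 4 5 9)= [0, 6, 1, 4, 5, 9, 2, 7, 8, 3]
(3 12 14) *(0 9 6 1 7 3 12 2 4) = (0 9 6 1 7 3 2 4)(12 14) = [9, 7, 4, 2, 0, 5, 1, 3, 8, 6, 10, 11, 14, 13, 12]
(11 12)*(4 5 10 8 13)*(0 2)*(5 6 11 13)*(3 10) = (0 2)(3 10 8 5)(4 6 11 12 13) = [2, 1, 0, 10, 6, 3, 11, 7, 5, 9, 8, 12, 13, 4]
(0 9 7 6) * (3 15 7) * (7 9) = (0 7 6)(3 15 9) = [7, 1, 2, 15, 4, 5, 0, 6, 8, 3, 10, 11, 12, 13, 14, 9]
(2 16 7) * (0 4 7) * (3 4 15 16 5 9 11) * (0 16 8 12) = (16)(0 15 8 12)(2 5 9 11 3 4 7) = [15, 1, 5, 4, 7, 9, 6, 2, 12, 11, 10, 3, 0, 13, 14, 8, 16]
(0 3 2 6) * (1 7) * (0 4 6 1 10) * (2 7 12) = [3, 12, 1, 7, 6, 5, 4, 10, 8, 9, 0, 11, 2] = (0 3 7 10)(1 12 2)(4 6)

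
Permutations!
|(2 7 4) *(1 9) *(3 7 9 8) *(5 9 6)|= |(1 8 3 7 4 2 6 5 9)|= 9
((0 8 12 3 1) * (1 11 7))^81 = (0 11 8 7 12 1 3)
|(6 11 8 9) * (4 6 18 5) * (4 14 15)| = |(4 6 11 8 9 18 5 14 15)| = 9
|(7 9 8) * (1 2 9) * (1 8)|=|(1 2 9)(7 8)|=6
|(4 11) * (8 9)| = 2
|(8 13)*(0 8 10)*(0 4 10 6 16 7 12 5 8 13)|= 8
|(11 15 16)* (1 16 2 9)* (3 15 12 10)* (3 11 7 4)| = 24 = |(1 16 7 4 3 15 2 9)(10 11 12)|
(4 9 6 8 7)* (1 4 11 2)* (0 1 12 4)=(0 1)(2 12 4 9 6 8 7 11)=[1, 0, 12, 3, 9, 5, 8, 11, 7, 6, 10, 2, 4]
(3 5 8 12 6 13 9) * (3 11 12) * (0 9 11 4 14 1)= [9, 0, 2, 5, 14, 8, 13, 7, 3, 4, 10, 12, 6, 11, 1]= (0 9 4 14 1)(3 5 8)(6 13 11 12)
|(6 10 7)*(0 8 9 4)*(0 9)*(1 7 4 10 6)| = |(0 8)(1 7)(4 9 10)| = 6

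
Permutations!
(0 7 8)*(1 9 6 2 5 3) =(0 7 8)(1 9 6 2 5 3) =[7, 9, 5, 1, 4, 3, 2, 8, 0, 6]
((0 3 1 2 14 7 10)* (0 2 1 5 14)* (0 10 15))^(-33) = (0 14)(2 10)(3 7)(5 15)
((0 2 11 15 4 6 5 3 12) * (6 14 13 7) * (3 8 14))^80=((0 2 11 15 4 3 12)(5 8 14 13 7 6))^80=(0 15 12 11 3 2 4)(5 14 7)(6 8 13)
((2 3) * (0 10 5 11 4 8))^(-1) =(0 8 4 11 5 10)(2 3)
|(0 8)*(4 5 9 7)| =|(0 8)(4 5 9 7)| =4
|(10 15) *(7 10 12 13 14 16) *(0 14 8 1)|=|(0 14 16 7 10 15 12 13 8 1)|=10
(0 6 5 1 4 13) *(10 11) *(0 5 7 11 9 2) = (0 6 7 11 10 9 2)(1 4 13 5) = [6, 4, 0, 3, 13, 1, 7, 11, 8, 2, 9, 10, 12, 5]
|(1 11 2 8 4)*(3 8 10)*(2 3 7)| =15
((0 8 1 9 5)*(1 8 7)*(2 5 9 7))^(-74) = (9)(0 2 5)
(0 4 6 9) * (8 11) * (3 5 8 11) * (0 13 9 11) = (0 4 6 11)(3 5 8)(9 13) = [4, 1, 2, 5, 6, 8, 11, 7, 3, 13, 10, 0, 12, 9]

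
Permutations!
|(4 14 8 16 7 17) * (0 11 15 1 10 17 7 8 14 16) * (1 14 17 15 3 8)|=28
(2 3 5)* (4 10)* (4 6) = (2 3 5)(4 10 6) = [0, 1, 3, 5, 10, 2, 4, 7, 8, 9, 6]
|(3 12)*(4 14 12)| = 4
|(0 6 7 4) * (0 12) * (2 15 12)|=7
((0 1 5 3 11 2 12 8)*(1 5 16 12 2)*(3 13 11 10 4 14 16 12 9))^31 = ((0 5 13 11 1 12 8)(3 10 4 14 16 9))^31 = (0 11 8 13 12 5 1)(3 10 4 14 16 9)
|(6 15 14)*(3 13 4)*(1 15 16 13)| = |(1 15 14 6 16 13 4 3)| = 8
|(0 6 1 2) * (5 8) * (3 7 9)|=|(0 6 1 2)(3 7 9)(5 8)|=12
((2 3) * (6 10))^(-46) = (10)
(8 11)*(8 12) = (8 11 12) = [0, 1, 2, 3, 4, 5, 6, 7, 11, 9, 10, 12, 8]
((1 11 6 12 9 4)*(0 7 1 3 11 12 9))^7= (0 12 1 7)(3 6 4 11 9)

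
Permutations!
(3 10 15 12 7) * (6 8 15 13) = (3 10 13 6 8 15 12 7) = [0, 1, 2, 10, 4, 5, 8, 3, 15, 9, 13, 11, 7, 6, 14, 12]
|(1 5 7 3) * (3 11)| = 5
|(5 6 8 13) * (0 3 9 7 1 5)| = |(0 3 9 7 1 5 6 8 13)| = 9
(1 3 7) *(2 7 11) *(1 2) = (1 3 11)(2 7) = [0, 3, 7, 11, 4, 5, 6, 2, 8, 9, 10, 1]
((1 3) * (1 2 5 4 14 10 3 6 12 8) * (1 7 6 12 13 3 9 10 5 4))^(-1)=(1 5 14 4 2 3 13 6 7 8 12)(9 10)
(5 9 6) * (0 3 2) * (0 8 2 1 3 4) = (0 4)(1 3)(2 8)(5 9 6) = [4, 3, 8, 1, 0, 9, 5, 7, 2, 6]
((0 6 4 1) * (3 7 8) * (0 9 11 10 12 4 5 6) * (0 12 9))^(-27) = (0 12 4 1)(5 6)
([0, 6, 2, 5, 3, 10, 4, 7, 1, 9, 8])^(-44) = [0, 10, 2, 6, 1, 4, 8, 7, 5, 9, 3]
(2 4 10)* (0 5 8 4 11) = [5, 1, 11, 3, 10, 8, 6, 7, 4, 9, 2, 0] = (0 5 8 4 10 2 11)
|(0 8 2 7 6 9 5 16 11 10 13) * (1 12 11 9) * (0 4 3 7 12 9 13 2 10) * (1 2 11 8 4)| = |(0 4 3 7 6 2 12 8 10 11)(1 9 5 16 13)| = 10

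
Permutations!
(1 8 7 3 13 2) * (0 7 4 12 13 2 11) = (0 7 3 2 1 8 4 12 13 11) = [7, 8, 1, 2, 12, 5, 6, 3, 4, 9, 10, 0, 13, 11]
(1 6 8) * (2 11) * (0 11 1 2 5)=(0 11 5)(1 6 8 2)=[11, 6, 1, 3, 4, 0, 8, 7, 2, 9, 10, 5]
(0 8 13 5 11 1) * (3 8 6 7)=(0 6 7 3 8 13 5 11 1)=[6, 0, 2, 8, 4, 11, 7, 3, 13, 9, 10, 1, 12, 5]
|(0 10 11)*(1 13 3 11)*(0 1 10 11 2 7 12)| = |(0 11 1 13 3 2 7 12)| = 8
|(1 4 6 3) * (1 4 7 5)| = |(1 7 5)(3 4 6)| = 3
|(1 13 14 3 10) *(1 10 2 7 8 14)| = |(1 13)(2 7 8 14 3)| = 10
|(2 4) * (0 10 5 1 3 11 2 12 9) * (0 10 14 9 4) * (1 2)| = |(0 14 9 10 5 2)(1 3 11)(4 12)| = 6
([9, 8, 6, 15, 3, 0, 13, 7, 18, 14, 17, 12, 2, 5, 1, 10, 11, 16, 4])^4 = (0 8 15 11 13 14 4 17 2)(1 3 16 6 9 18 10 12 5)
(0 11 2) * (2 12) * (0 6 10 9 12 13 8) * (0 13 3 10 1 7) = (0 11 3 10 9 12 2 6 1 7)(8 13) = [11, 7, 6, 10, 4, 5, 1, 0, 13, 12, 9, 3, 2, 8]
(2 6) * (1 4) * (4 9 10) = (1 9 10 4)(2 6) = [0, 9, 6, 3, 1, 5, 2, 7, 8, 10, 4]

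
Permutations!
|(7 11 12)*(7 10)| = |(7 11 12 10)| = 4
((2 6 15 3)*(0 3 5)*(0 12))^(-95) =((0 3 2 6 15 5 12))^(-95) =(0 6 12 2 5 3 15)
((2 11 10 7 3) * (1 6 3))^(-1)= (1 7 10 11 2 3 6)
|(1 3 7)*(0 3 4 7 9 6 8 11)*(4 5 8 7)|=|(0 3 9 6 7 1 5 8 11)|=9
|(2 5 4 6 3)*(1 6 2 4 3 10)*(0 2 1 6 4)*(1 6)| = 4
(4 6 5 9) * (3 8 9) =(3 8 9 4 6 5) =[0, 1, 2, 8, 6, 3, 5, 7, 9, 4]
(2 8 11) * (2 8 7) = (2 7)(8 11) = [0, 1, 7, 3, 4, 5, 6, 2, 11, 9, 10, 8]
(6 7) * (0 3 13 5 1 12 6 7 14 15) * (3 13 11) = [13, 12, 2, 11, 4, 1, 14, 7, 8, 9, 10, 3, 6, 5, 15, 0] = (0 13 5 1 12 6 14 15)(3 11)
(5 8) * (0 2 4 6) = (0 2 4 6)(5 8) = [2, 1, 4, 3, 6, 8, 0, 7, 5]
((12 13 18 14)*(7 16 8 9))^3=(7 9 8 16)(12 14 18 13)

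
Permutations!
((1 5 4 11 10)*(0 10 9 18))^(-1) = (0 18 9 11 4 5 1 10)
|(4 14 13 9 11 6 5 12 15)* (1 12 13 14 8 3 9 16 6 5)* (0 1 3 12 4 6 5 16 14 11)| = |(0 1 4 8 12 15 6 3 9)(5 13 14 11 16)| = 45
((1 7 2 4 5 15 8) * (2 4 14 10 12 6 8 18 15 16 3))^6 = ((1 7 4 5 16 3 2 14 10 12 6 8)(15 18))^6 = (18)(1 2)(3 8)(4 10)(5 12)(6 16)(7 14)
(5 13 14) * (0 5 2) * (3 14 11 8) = (0 5 13 11 8 3 14 2) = [5, 1, 0, 14, 4, 13, 6, 7, 3, 9, 10, 8, 12, 11, 2]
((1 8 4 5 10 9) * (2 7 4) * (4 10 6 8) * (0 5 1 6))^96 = ((0 5)(1 4)(2 7 10 9 6 8))^96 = (10)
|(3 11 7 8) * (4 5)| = 4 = |(3 11 7 8)(4 5)|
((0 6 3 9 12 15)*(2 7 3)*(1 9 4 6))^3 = ((0 1 9 12 15)(2 7 3 4 6))^3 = (0 12 1 15 9)(2 4 7 6 3)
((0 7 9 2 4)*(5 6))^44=(0 4 2 9 7)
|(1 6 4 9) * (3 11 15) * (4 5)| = |(1 6 5 4 9)(3 11 15)| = 15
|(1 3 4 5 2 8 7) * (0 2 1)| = |(0 2 8 7)(1 3 4 5)| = 4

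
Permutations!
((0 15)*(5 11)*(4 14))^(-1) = (0 15)(4 14)(5 11) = ((0 15)(4 14)(5 11))^(-1)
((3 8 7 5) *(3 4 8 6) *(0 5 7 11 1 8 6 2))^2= ((0 5 4 6 3 2)(1 8 11))^2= (0 4 3)(1 11 8)(2 5 6)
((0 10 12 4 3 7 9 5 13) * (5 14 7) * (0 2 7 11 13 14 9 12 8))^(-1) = (0 8 10)(2 13 11 14 5 3 4 12 7)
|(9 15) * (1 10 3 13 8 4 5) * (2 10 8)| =4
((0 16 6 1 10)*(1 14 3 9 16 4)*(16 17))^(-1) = ((0 4 1 10)(3 9 17 16 6 14))^(-1) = (0 10 1 4)(3 14 6 16 17 9)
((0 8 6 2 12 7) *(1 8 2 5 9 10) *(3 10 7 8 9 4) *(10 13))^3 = ((0 2 12 8 6 5 4 3 13 10 1 9 7))^3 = (0 8 4 10 7 12 5 13 9 2 6 3 1)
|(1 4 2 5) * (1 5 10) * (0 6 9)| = |(0 6 9)(1 4 2 10)| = 12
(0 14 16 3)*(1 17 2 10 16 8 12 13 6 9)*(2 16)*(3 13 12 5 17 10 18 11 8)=(0 14 3)(1 10 2 18 11 8 5 17 16 13 6 9)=[14, 10, 18, 0, 4, 17, 9, 7, 5, 1, 2, 8, 12, 6, 3, 15, 13, 16, 11]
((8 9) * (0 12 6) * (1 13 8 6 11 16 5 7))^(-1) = ((0 12 11 16 5 7 1 13 8 9 6))^(-1) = (0 6 9 8 13 1 7 5 16 11 12)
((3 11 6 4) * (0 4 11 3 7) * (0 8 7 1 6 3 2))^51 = ((0 4 1 6 11 3 2)(7 8))^51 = (0 1 11 2 4 6 3)(7 8)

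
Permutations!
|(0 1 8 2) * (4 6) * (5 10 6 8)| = 8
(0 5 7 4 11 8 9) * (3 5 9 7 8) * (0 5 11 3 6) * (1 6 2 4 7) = (0 9 5 8 1 6)(2 4 3 11) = [9, 6, 4, 11, 3, 8, 0, 7, 1, 5, 10, 2]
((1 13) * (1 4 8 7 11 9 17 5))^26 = (1 5 17 9 11 7 8 4 13)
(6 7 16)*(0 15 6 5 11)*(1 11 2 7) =(0 15 6 1 11)(2 7 16 5) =[15, 11, 7, 3, 4, 2, 1, 16, 8, 9, 10, 0, 12, 13, 14, 6, 5]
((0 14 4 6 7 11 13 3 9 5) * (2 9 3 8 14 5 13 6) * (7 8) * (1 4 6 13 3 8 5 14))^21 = ((0 14 6 5)(1 4 2 9 3 8)(7 11 13))^21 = (0 14 6 5)(1 9)(2 8)(3 4)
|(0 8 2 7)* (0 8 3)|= |(0 3)(2 7 8)|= 6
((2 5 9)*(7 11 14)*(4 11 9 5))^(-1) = ((2 4 11 14 7 9))^(-1) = (2 9 7 14 11 4)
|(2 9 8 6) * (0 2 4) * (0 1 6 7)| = |(0 2 9 8 7)(1 6 4)| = 15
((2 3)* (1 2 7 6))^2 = (1 3 6 2 7)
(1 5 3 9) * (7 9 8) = (1 5 3 8 7 9) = [0, 5, 2, 8, 4, 3, 6, 9, 7, 1]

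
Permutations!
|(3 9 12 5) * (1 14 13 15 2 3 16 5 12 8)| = |(1 14 13 15 2 3 9 8)(5 16)| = 8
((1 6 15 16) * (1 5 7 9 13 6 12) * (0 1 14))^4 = (5 6 7 15 9 16 13)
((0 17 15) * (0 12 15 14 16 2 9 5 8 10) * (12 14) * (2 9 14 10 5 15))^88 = ((0 17 12 2 14 16 9 15 10)(5 8))^88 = (0 15 16 2 17 10 9 14 12)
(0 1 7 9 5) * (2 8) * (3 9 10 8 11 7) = (0 1 3 9 5)(2 11 7 10 8) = [1, 3, 11, 9, 4, 0, 6, 10, 2, 5, 8, 7]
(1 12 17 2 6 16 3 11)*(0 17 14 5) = [17, 12, 6, 11, 4, 0, 16, 7, 8, 9, 10, 1, 14, 13, 5, 15, 3, 2] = (0 17 2 6 16 3 11 1 12 14 5)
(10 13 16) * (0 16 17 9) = (0 16 10 13 17 9) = [16, 1, 2, 3, 4, 5, 6, 7, 8, 0, 13, 11, 12, 17, 14, 15, 10, 9]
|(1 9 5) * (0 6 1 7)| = |(0 6 1 9 5 7)| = 6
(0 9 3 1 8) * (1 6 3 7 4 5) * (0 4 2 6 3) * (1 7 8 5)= (0 9 8 4 1 5 7 2 6)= [9, 5, 6, 3, 1, 7, 0, 2, 4, 8]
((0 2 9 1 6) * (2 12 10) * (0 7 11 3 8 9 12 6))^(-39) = (12)(0 6 7 11 3 8 9 1)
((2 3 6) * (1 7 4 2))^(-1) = (1 6 3 2 4 7)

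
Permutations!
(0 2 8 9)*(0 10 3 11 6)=(0 2 8 9 10 3 11 6)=[2, 1, 8, 11, 4, 5, 0, 7, 9, 10, 3, 6]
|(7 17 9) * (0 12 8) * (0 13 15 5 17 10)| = 10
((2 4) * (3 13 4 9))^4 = (2 4 13 3 9)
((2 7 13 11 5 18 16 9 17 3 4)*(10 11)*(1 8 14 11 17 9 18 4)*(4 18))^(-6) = ((1 8 14 11 5 18 16 4 2 7 13 10 17 3))^(-6) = (1 2 14 13 5 17 16)(3 4 8 7 11 10 18)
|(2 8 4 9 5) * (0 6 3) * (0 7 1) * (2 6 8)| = |(0 8 4 9 5 6 3 7 1)| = 9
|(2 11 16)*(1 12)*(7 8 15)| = |(1 12)(2 11 16)(7 8 15)| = 6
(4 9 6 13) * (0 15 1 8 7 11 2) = [15, 8, 0, 3, 9, 5, 13, 11, 7, 6, 10, 2, 12, 4, 14, 1] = (0 15 1 8 7 11 2)(4 9 6 13)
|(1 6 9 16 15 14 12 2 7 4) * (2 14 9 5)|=|(1 6 5 2 7 4)(9 16 15)(12 14)|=6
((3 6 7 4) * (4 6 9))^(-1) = ((3 9 4)(6 7))^(-1) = (3 4 9)(6 7)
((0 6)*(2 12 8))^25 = ((0 6)(2 12 8))^25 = (0 6)(2 12 8)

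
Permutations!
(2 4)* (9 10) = (2 4)(9 10) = [0, 1, 4, 3, 2, 5, 6, 7, 8, 10, 9]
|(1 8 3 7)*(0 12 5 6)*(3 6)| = |(0 12 5 3 7 1 8 6)| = 8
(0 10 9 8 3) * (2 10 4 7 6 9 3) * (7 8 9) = (0 4 8 2 10 3)(6 7) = [4, 1, 10, 0, 8, 5, 7, 6, 2, 9, 3]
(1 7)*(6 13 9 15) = (1 7)(6 13 9 15) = [0, 7, 2, 3, 4, 5, 13, 1, 8, 15, 10, 11, 12, 9, 14, 6]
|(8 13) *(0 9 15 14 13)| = |(0 9 15 14 13 8)| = 6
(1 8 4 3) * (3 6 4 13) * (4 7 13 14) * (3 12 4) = (1 8 14 3)(4 6 7 13 12) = [0, 8, 2, 1, 6, 5, 7, 13, 14, 9, 10, 11, 4, 12, 3]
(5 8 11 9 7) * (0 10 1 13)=[10, 13, 2, 3, 4, 8, 6, 5, 11, 7, 1, 9, 12, 0]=(0 10 1 13)(5 8 11 9 7)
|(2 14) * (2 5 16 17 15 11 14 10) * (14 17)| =6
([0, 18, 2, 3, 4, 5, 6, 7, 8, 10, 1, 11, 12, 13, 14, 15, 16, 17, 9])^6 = [0, 9, 2, 3, 4, 5, 6, 7, 8, 1, 18, 11, 12, 13, 14, 15, 16, 17, 10]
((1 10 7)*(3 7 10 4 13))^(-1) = ((1 4 13 3 7))^(-1) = (1 7 3 13 4)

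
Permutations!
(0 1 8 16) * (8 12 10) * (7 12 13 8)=(0 1 13 8 16)(7 12 10)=[1, 13, 2, 3, 4, 5, 6, 12, 16, 9, 7, 11, 10, 8, 14, 15, 0]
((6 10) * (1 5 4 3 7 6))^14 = ((1 5 4 3 7 6 10))^14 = (10)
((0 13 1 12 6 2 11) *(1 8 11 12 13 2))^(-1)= (0 11 8 13 1 6 12 2)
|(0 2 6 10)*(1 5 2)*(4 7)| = |(0 1 5 2 6 10)(4 7)| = 6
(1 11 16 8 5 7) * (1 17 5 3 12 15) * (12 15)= (1 11 16 8 3 15)(5 7 17)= [0, 11, 2, 15, 4, 7, 6, 17, 3, 9, 10, 16, 12, 13, 14, 1, 8, 5]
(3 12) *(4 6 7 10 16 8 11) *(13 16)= (3 12)(4 6 7 10 13 16 8 11)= [0, 1, 2, 12, 6, 5, 7, 10, 11, 9, 13, 4, 3, 16, 14, 15, 8]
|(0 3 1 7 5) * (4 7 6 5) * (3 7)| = |(0 7 4 3 1 6 5)| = 7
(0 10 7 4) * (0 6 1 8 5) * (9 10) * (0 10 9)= (1 8 5 10 7 4 6)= [0, 8, 2, 3, 6, 10, 1, 4, 5, 9, 7]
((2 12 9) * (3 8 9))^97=(2 3 9 12 8)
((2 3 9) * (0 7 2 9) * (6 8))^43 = (9)(0 3 2 7)(6 8)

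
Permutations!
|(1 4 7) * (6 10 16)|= |(1 4 7)(6 10 16)|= 3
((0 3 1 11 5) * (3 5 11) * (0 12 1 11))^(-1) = (0 11 3 1 12 5)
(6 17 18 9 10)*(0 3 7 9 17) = (0 3 7 9 10 6)(17 18) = [3, 1, 2, 7, 4, 5, 0, 9, 8, 10, 6, 11, 12, 13, 14, 15, 16, 18, 17]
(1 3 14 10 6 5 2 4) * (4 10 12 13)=[0, 3, 10, 14, 1, 2, 5, 7, 8, 9, 6, 11, 13, 4, 12]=(1 3 14 12 13 4)(2 10 6 5)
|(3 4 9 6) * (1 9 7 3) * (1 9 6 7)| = 6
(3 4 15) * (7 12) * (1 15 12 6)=[0, 15, 2, 4, 12, 5, 1, 6, 8, 9, 10, 11, 7, 13, 14, 3]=(1 15 3 4 12 7 6)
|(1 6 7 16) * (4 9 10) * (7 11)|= 15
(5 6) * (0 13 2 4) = (0 13 2 4)(5 6) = [13, 1, 4, 3, 0, 6, 5, 7, 8, 9, 10, 11, 12, 2]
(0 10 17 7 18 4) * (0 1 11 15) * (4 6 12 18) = (0 10 17 7 4 1 11 15)(6 12 18) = [10, 11, 2, 3, 1, 5, 12, 4, 8, 9, 17, 15, 18, 13, 14, 0, 16, 7, 6]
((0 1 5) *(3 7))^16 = (7)(0 1 5)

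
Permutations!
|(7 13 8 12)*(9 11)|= |(7 13 8 12)(9 11)|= 4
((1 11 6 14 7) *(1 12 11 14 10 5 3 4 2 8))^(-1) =((1 14 7 12 11 6 10 5 3 4 2 8))^(-1) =(1 8 2 4 3 5 10 6 11 12 7 14)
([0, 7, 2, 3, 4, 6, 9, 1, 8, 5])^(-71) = (1 7)(5 6 9)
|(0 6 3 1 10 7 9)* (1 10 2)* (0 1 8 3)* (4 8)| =8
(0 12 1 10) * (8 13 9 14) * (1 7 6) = (0 12 7 6 1 10)(8 13 9 14) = [12, 10, 2, 3, 4, 5, 1, 6, 13, 14, 0, 11, 7, 9, 8]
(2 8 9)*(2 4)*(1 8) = (1 8 9 4 2) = [0, 8, 1, 3, 2, 5, 6, 7, 9, 4]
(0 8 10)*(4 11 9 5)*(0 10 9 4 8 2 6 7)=(0 2 6 7)(4 11)(5 8 9)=[2, 1, 6, 3, 11, 8, 7, 0, 9, 5, 10, 4]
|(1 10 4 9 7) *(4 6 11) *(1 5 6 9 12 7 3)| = 12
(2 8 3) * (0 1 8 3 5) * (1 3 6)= (0 3 2 6 1 8 5)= [3, 8, 6, 2, 4, 0, 1, 7, 5]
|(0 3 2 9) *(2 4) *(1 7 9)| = |(0 3 4 2 1 7 9)| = 7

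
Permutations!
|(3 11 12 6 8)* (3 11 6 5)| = 6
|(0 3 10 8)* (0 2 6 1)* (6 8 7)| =|(0 3 10 7 6 1)(2 8)| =6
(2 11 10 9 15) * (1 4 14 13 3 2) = (1 4 14 13 3 2 11 10 9 15) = [0, 4, 11, 2, 14, 5, 6, 7, 8, 15, 9, 10, 12, 3, 13, 1]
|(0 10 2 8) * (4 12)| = 4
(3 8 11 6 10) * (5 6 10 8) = (3 5 6 8 11 10) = [0, 1, 2, 5, 4, 6, 8, 7, 11, 9, 3, 10]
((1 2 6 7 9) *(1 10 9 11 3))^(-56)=((1 2 6 7 11 3)(9 10))^(-56)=(1 11 6)(2 3 7)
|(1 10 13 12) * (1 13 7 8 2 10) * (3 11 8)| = 6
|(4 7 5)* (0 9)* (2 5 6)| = 10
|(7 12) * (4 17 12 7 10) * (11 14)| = 4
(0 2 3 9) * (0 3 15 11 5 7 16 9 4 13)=(0 2 15 11 5 7 16 9 3 4 13)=[2, 1, 15, 4, 13, 7, 6, 16, 8, 3, 10, 5, 12, 0, 14, 11, 9]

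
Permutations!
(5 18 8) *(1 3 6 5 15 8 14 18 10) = [0, 3, 2, 6, 4, 10, 5, 7, 15, 9, 1, 11, 12, 13, 18, 8, 16, 17, 14] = (1 3 6 5 10)(8 15)(14 18)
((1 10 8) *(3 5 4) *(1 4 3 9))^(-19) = ((1 10 8 4 9)(3 5))^(-19) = (1 10 8 4 9)(3 5)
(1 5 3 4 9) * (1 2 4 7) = (1 5 3 7)(2 4 9) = [0, 5, 4, 7, 9, 3, 6, 1, 8, 2]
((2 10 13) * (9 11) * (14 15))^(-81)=((2 10 13)(9 11)(14 15))^(-81)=(9 11)(14 15)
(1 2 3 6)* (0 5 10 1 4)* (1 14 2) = (0 5 10 14 2 3 6 4) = [5, 1, 3, 6, 0, 10, 4, 7, 8, 9, 14, 11, 12, 13, 2]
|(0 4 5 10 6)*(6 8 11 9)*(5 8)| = 6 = |(0 4 8 11 9 6)(5 10)|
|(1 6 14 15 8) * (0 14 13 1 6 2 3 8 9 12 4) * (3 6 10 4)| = 36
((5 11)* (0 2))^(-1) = (0 2)(5 11)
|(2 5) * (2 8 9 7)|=5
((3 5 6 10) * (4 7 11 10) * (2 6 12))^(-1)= ((2 6 4 7 11 10 3 5 12))^(-1)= (2 12 5 3 10 11 7 4 6)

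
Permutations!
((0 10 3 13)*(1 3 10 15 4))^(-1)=(0 13 3 1 4 15)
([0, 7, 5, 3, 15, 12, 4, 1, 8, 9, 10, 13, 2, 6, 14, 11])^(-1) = (1 7)(2 12 5)(4 6 13 11 15)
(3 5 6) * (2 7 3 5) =(2 7 3)(5 6) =[0, 1, 7, 2, 4, 6, 5, 3]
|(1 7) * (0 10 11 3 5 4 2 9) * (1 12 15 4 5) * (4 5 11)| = 35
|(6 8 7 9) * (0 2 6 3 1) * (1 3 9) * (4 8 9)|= 8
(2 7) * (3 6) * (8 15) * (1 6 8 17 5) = [0, 6, 7, 8, 4, 1, 3, 2, 15, 9, 10, 11, 12, 13, 14, 17, 16, 5] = (1 6 3 8 15 17 5)(2 7)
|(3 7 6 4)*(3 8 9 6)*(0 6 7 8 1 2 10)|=|(0 6 4 1 2 10)(3 8 9 7)|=12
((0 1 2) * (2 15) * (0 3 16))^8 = (0 15 3)(1 2 16)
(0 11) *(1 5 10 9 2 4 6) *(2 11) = (0 2 4 6 1 5 10 9 11) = [2, 5, 4, 3, 6, 10, 1, 7, 8, 11, 9, 0]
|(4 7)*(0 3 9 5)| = 4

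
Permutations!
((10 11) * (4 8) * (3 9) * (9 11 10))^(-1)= (3 9 11)(4 8)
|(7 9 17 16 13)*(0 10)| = |(0 10)(7 9 17 16 13)| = 10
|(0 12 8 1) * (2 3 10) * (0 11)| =15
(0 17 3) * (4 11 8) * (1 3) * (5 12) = [17, 3, 2, 0, 11, 12, 6, 7, 4, 9, 10, 8, 5, 13, 14, 15, 16, 1] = (0 17 1 3)(4 11 8)(5 12)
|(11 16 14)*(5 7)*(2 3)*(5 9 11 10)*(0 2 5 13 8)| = |(0 2 3 5 7 9 11 16 14 10 13 8)| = 12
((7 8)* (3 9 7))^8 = ((3 9 7 8))^8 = (9)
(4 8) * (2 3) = (2 3)(4 8) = [0, 1, 3, 2, 8, 5, 6, 7, 4]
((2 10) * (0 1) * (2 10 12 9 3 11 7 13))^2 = (2 9 11 13 12 3 7)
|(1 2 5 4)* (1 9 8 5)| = |(1 2)(4 9 8 5)| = 4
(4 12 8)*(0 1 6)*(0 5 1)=(1 6 5)(4 12 8)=[0, 6, 2, 3, 12, 1, 5, 7, 4, 9, 10, 11, 8]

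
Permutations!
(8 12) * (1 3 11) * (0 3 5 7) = (0 3 11 1 5 7)(8 12) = [3, 5, 2, 11, 4, 7, 6, 0, 12, 9, 10, 1, 8]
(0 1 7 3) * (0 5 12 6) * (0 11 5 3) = (0 1 7)(5 12 6 11) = [1, 7, 2, 3, 4, 12, 11, 0, 8, 9, 10, 5, 6]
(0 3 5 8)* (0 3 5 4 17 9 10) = (0 5 8 3 4 17 9 10) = [5, 1, 2, 4, 17, 8, 6, 7, 3, 10, 0, 11, 12, 13, 14, 15, 16, 9]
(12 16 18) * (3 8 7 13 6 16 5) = (3 8 7 13 6 16 18 12 5) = [0, 1, 2, 8, 4, 3, 16, 13, 7, 9, 10, 11, 5, 6, 14, 15, 18, 17, 12]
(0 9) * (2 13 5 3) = (0 9)(2 13 5 3) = [9, 1, 13, 2, 4, 3, 6, 7, 8, 0, 10, 11, 12, 5]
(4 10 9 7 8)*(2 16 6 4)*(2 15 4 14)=(2 16 6 14)(4 10 9 7 8 15)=[0, 1, 16, 3, 10, 5, 14, 8, 15, 7, 9, 11, 12, 13, 2, 4, 6]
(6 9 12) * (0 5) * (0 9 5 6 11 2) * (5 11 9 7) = [6, 1, 0, 3, 4, 7, 11, 5, 8, 12, 10, 2, 9] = (0 6 11 2)(5 7)(9 12)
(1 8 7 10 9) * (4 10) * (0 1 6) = (0 1 8 7 4 10 9 6) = [1, 8, 2, 3, 10, 5, 0, 4, 7, 6, 9]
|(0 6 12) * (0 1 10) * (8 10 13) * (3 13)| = |(0 6 12 1 3 13 8 10)| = 8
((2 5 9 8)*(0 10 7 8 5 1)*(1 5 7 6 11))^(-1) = (0 1 11 6 10)(2 8 7 9 5)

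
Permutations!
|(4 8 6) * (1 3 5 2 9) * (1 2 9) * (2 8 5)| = |(1 3 2)(4 5 9 8 6)| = 15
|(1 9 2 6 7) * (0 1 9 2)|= |(0 1 2 6 7 9)|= 6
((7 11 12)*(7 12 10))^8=(12)(7 10 11)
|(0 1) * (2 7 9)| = 6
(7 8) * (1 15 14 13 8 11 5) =(1 15 14 13 8 7 11 5) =[0, 15, 2, 3, 4, 1, 6, 11, 7, 9, 10, 5, 12, 8, 13, 14]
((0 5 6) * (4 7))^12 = ((0 5 6)(4 7))^12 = (7)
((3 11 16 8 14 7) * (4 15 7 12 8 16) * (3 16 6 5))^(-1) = (3 5 6 16 7 15 4 11)(8 12 14)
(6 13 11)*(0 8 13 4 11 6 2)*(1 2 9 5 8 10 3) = (0 10 3 1 2)(4 11 9 5 8 13 6) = [10, 2, 0, 1, 11, 8, 4, 7, 13, 5, 3, 9, 12, 6]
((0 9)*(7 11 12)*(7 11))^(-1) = (0 9)(11 12)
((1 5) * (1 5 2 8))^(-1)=(1 8 2)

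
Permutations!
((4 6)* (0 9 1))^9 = ((0 9 1)(4 6))^9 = (9)(4 6)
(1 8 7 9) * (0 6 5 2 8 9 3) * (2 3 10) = (0 6 5 3)(1 9)(2 8 7 10) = [6, 9, 8, 0, 4, 3, 5, 10, 7, 1, 2]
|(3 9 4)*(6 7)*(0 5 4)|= 10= |(0 5 4 3 9)(6 7)|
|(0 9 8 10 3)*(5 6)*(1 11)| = |(0 9 8 10 3)(1 11)(5 6)| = 10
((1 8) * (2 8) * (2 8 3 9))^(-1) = ((1 8)(2 3 9))^(-1) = (1 8)(2 9 3)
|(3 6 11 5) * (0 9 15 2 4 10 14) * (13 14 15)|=4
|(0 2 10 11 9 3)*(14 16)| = 6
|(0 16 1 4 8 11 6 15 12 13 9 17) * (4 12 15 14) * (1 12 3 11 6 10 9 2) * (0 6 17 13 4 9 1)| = |(0 16 12 4 8 17 6 14 9 13 2)(1 3 11 10)| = 44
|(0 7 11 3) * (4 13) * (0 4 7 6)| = |(0 6)(3 4 13 7 11)| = 10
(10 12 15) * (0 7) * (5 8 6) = (0 7)(5 8 6)(10 12 15) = [7, 1, 2, 3, 4, 8, 5, 0, 6, 9, 12, 11, 15, 13, 14, 10]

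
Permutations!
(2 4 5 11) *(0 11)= (0 11 2 4 5)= [11, 1, 4, 3, 5, 0, 6, 7, 8, 9, 10, 2]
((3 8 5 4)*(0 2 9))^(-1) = ((0 2 9)(3 8 5 4))^(-1) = (0 9 2)(3 4 5 8)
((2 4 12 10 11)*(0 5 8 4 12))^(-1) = (0 4 8 5)(2 11 10 12)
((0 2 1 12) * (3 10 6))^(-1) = (0 12 1 2)(3 6 10)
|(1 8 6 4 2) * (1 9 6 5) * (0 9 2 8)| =7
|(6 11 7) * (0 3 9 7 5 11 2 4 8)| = |(0 3 9 7 6 2 4 8)(5 11)| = 8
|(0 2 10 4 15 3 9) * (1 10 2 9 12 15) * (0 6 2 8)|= 15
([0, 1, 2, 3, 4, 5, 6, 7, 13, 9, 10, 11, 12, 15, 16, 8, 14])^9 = (14 16)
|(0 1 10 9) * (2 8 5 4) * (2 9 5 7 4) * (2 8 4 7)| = 8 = |(0 1 10 5 8 2 4 9)|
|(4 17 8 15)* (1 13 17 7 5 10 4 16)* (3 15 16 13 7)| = |(1 7 5 10 4 3 15 13 17 8 16)| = 11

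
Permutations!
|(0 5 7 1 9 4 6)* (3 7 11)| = |(0 5 11 3 7 1 9 4 6)| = 9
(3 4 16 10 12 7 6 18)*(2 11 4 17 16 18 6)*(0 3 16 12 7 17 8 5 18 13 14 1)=(0 3 8 5 18 16 10 7 2 11 4 13 14 1)(12 17)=[3, 0, 11, 8, 13, 18, 6, 2, 5, 9, 7, 4, 17, 14, 1, 15, 10, 12, 16]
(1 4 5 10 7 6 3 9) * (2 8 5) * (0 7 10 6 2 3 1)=(10)(0 7 2 8 5 6 1 4 3 9)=[7, 4, 8, 9, 3, 6, 1, 2, 5, 0, 10]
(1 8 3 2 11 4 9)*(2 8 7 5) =(1 7 5 2 11 4 9)(3 8) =[0, 7, 11, 8, 9, 2, 6, 5, 3, 1, 10, 4]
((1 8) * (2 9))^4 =(9)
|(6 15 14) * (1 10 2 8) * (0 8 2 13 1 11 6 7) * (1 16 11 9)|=|(0 8 9 1 10 13 16 11 6 15 14 7)|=12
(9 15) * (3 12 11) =(3 12 11)(9 15) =[0, 1, 2, 12, 4, 5, 6, 7, 8, 15, 10, 3, 11, 13, 14, 9]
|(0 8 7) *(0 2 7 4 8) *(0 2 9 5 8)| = 7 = |(0 2 7 9 5 8 4)|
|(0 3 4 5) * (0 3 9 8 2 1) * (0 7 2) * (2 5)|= |(0 9 8)(1 7 5 3 4 2)|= 6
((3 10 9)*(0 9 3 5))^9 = ((0 9 5)(3 10))^9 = (3 10)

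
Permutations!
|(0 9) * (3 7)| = 2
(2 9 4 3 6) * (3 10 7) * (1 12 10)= (1 12 10 7 3 6 2 9 4)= [0, 12, 9, 6, 1, 5, 2, 3, 8, 4, 7, 11, 10]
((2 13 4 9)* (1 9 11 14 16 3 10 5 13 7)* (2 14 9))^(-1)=((1 2 7)(3 10 5 13 4 11 9 14 16))^(-1)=(1 7 2)(3 16 14 9 11 4 13 5 10)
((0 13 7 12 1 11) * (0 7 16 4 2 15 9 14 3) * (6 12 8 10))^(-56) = (0 14 15 4 13 3 9 2 16)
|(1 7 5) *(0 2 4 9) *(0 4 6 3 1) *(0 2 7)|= |(0 7 5 2 6 3 1)(4 9)|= 14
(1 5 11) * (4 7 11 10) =(1 5 10 4 7 11) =[0, 5, 2, 3, 7, 10, 6, 11, 8, 9, 4, 1]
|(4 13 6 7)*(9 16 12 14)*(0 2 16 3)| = |(0 2 16 12 14 9 3)(4 13 6 7)| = 28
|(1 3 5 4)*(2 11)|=4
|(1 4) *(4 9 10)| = 4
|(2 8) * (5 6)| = |(2 8)(5 6)| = 2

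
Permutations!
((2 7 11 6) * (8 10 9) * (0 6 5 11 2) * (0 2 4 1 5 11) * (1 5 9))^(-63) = ((11)(0 6 2 7 4 5)(1 9 8 10))^(-63) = (11)(0 7)(1 9 8 10)(2 5)(4 6)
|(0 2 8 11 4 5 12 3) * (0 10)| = |(0 2 8 11 4 5 12 3 10)| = 9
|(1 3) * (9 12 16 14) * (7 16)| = 10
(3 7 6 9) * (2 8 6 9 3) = (2 8 6 3 7 9) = [0, 1, 8, 7, 4, 5, 3, 9, 6, 2]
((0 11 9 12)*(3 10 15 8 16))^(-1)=((0 11 9 12)(3 10 15 8 16))^(-1)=(0 12 9 11)(3 16 8 15 10)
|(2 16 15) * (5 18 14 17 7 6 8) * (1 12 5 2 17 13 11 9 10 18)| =|(1 12 5)(2 16 15 17 7 6 8)(9 10 18 14 13 11)| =42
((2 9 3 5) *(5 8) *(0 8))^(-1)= (0 3 9 2 5 8)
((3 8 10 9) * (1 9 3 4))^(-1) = (1 4 9)(3 10 8)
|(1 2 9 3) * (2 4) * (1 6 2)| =4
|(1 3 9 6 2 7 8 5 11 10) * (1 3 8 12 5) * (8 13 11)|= |(1 13 11 10 3 9 6 2 7 12 5 8)|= 12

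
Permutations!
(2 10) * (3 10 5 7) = (2 5 7 3 10) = [0, 1, 5, 10, 4, 7, 6, 3, 8, 9, 2]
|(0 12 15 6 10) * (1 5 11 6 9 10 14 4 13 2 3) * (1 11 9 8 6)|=|(0 12 15 8 6 14 4 13 2 3 11 1 5 9 10)|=15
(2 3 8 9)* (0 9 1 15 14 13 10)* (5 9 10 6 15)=(0 10)(1 5 9 2 3 8)(6 15 14 13)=[10, 5, 3, 8, 4, 9, 15, 7, 1, 2, 0, 11, 12, 6, 13, 14]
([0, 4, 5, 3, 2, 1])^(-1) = [0, 5, 4, 3, 1, 2]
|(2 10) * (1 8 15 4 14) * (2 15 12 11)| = 9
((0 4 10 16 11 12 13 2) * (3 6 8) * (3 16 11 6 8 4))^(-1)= (0 2 13 12 11 10 4 6 16 8 3)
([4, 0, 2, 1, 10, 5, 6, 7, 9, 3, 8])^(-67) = [8, 10, 2, 4, 9, 5, 6, 7, 1, 0, 3]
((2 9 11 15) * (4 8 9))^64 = (2 11 8)(4 15 9)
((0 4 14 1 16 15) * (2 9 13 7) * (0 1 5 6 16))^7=((0 4 14 5 6 16 15 1)(2 9 13 7))^7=(0 1 15 16 6 5 14 4)(2 7 13 9)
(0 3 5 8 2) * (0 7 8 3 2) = (0 2 7 8)(3 5) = [2, 1, 7, 5, 4, 3, 6, 8, 0]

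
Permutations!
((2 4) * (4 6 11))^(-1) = (2 4 11 6)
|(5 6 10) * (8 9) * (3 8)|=|(3 8 9)(5 6 10)|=3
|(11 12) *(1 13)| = |(1 13)(11 12)| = 2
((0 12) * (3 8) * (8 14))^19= ((0 12)(3 14 8))^19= (0 12)(3 14 8)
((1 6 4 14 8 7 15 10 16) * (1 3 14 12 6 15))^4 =(1 3)(4 12 6)(7 16)(8 10)(14 15)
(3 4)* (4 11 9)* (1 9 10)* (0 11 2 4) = (0 11 10 1 9)(2 4 3) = [11, 9, 4, 2, 3, 5, 6, 7, 8, 0, 1, 10]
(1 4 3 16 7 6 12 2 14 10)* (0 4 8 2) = (0 4 3 16 7 6 12)(1 8 2 14 10) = [4, 8, 14, 16, 3, 5, 12, 6, 2, 9, 1, 11, 0, 13, 10, 15, 7]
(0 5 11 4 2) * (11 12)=(0 5 12 11 4 2)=[5, 1, 0, 3, 2, 12, 6, 7, 8, 9, 10, 4, 11]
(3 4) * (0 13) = (0 13)(3 4) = [13, 1, 2, 4, 3, 5, 6, 7, 8, 9, 10, 11, 12, 0]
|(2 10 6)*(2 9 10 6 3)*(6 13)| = |(2 13 6 9 10 3)| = 6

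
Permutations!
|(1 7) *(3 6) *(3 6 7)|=3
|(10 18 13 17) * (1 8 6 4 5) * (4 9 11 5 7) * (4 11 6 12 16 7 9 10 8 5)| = |(1 5)(4 9 6 10 18 13 17 8 12 16 7 11)| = 12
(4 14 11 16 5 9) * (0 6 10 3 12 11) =(0 6 10 3 12 11 16 5 9 4 14) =[6, 1, 2, 12, 14, 9, 10, 7, 8, 4, 3, 16, 11, 13, 0, 15, 5]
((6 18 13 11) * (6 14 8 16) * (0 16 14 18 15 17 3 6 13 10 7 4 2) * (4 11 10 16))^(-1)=((0 4 2)(3 6 15 17)(7 11 18 16 13 10)(8 14))^(-1)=(0 2 4)(3 17 15 6)(7 10 13 16 18 11)(8 14)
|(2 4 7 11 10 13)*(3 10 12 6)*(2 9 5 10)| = 28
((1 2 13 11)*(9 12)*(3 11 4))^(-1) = (1 11 3 4 13 2)(9 12)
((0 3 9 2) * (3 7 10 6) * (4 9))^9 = (0 7 10 6 3 4 9 2)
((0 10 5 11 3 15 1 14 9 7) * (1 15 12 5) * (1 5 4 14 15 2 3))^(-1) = ((0 10 5 11 1 15 2 3 12 4 14 9 7))^(-1) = (0 7 9 14 4 12 3 2 15 1 11 5 10)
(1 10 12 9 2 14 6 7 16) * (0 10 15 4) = (0 10 12 9 2 14 6 7 16 1 15 4) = [10, 15, 14, 3, 0, 5, 7, 16, 8, 2, 12, 11, 9, 13, 6, 4, 1]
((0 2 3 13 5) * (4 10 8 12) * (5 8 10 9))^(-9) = ((0 2 3 13 8 12 4 9 5))^(-9) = (13)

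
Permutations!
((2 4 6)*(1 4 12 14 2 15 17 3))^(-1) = (1 3 17 15 6 4)(2 14 12)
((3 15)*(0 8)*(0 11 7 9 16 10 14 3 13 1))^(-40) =(0 3 9)(1 14 7)(8 15 16)(10 11 13)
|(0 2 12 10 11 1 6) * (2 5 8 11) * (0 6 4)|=|(0 5 8 11 1 4)(2 12 10)|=6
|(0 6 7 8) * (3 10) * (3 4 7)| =|(0 6 3 10 4 7 8)| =7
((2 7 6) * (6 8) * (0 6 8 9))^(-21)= ((0 6 2 7 9))^(-21)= (0 9 7 2 6)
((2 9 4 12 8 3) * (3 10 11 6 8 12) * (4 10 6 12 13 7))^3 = (2 11 7)(3 10 13)(4 9 12)(6 8)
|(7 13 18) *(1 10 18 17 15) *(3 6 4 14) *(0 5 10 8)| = |(0 5 10 18 7 13 17 15 1 8)(3 6 4 14)| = 20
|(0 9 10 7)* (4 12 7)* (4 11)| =7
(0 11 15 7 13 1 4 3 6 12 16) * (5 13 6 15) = (0 11 5 13 1 4 3 15 7 6 12 16) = [11, 4, 2, 15, 3, 13, 12, 6, 8, 9, 10, 5, 16, 1, 14, 7, 0]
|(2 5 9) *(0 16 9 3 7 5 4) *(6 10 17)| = 15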